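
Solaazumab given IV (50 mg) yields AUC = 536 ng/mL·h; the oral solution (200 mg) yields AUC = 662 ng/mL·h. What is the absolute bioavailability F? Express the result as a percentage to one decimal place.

F = (AUC_ev / D_ev) / (AUC_iv / D_iv)
  = (662/200) / (536/50)
  = 3.31 / 10.72 = 0.3088
  = 30.88%

F = 30.9%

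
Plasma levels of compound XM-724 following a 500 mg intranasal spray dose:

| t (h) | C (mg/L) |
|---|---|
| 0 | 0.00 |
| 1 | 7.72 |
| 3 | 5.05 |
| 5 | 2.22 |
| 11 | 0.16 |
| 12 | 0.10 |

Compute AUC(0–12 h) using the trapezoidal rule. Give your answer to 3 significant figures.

Trapezoidal AUC_0→12:
  [0→1]: (0.00+7.72)/2 × 1 = 3.86
  [1→3]: (7.72+5.05)/2 × 2 = 12.77
  [3→5]: (5.05+2.22)/2 × 2 = 7.27
  [5→11]: (2.22+0.16)/2 × 6 = 7.14
  [11→12]: (0.16+0.10)/2 × 1 = 0.13
  Sum = 31.17 mg/L·h

AUC = 31.2 mg/L·h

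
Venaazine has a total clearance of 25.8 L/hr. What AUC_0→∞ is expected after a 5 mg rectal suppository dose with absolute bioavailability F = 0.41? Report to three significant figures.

AUC = 0.0795 mg/L·hr

AUC_0→∞ = F × Dose / CL
        = 0.41 × 5 / 25.8 = 0.0794574 mg/L·hr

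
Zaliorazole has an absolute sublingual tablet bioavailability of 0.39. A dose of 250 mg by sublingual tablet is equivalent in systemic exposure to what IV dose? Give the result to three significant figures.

D_iv = 97.5 mg

Systemic exposure from an extravascular dose = F × D_ev, so the equivalent IV dose is F × D_ev.
D_iv = F × D_ev = 0.39 × 250 = 97.5 mg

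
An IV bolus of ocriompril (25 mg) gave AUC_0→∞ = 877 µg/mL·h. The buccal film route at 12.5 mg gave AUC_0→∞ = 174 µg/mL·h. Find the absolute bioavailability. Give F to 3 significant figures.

F = 0.397

F = (AUC_ev / D_ev) / (AUC_iv / D_iv)
  = (174/12.5) / (877/25)
  = 13.92 / 35.08 = 0.3968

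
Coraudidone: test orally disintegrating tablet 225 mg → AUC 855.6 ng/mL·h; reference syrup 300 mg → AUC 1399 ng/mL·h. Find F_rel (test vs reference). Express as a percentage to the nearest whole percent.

F_rel = (AUC_test/D_test) / (AUC_ref/D_ref)
      = (855.6/225) / (1399/300)
      = 3.80267 / 4.66333 = 0.8154 = 81.54%

F_rel = 82%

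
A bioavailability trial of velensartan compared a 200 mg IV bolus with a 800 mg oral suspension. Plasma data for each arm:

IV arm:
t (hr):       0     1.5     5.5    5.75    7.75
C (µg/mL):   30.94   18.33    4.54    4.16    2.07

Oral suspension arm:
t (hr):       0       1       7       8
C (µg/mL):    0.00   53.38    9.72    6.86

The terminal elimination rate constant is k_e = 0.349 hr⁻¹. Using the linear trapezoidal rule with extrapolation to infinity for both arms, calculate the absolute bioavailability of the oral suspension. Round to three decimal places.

Trapezoidal AUC_0→7.75 (IV):
  [0→1.5]: (30.94+18.33)/2 × 1.5 = 36.9525
  [1.5→5.5]: (18.33+4.54)/2 × 4 = 45.74
  [5.5→5.75]: (4.54+4.16)/2 × 0.25 = 1.0875
  [5.75→7.75]: (4.16+2.07)/2 × 2 = 6.23
  Sum = 90.01 µg/mL·hr
IV tail: 2.07/0.349 = 5.931; AUC_iv,0→∞ = 90.01 + 5.931 = 95.941 µg/mL·hr
Trapezoidal AUC_0→8 (oral suspension):
  [0→1]: (0.00+53.38)/2 × 1 = 26.69
  [1→7]: (53.38+9.72)/2 × 6 = 189.3
  [7→8]: (9.72+6.86)/2 × 1 = 8.29
  Sum = 224.28 µg/mL·hr
oral suspension tail: 6.86/0.349 = 19.656; AUC_ev,0→∞ = 224.28 + 19.656 = 243.936 µg/mL·hr
F = (AUC_ev/D_ev)/(AUC_iv/D_iv) = (243.936/800)/(95.941/200) = 0.30492/0.479705 = 0.6356

F = 0.636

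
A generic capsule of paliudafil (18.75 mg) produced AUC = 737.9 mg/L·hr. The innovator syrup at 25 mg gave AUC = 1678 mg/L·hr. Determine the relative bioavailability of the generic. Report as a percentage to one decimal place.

F_rel = 58.6%

F_rel = (AUC_test/D_test) / (AUC_ref/D_ref)
      = (737.9/18.75) / (1678/25)
      = 39.3547 / 67.12 = 0.5863 = 58.63%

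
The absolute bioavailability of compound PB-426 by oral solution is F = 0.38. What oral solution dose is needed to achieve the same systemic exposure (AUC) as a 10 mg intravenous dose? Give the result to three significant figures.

D_oral = 26.3 mg

For equal systemic exposure: F × D_ev = D_iv
D_ev = D_iv / F = 10 / 0.38 = 26.3158 mg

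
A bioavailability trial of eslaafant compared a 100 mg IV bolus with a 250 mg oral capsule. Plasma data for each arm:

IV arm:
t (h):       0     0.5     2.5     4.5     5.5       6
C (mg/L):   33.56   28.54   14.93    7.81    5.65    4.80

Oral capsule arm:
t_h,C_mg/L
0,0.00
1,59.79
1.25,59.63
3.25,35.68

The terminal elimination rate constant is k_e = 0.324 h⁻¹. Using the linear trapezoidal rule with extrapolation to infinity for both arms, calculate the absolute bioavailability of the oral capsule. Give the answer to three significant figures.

Trapezoidal AUC_0→6 (IV):
  [0→0.5]: (33.56+28.54)/2 × 0.5 = 15.525
  [0.5→2.5]: (28.54+14.93)/2 × 2 = 43.47
  [2.5→4.5]: (14.93+7.81)/2 × 2 = 22.74
  [4.5→5.5]: (7.81+5.65)/2 × 1 = 6.73
  [5.5→6]: (5.65+4.80)/2 × 0.5 = 2.6125
  Sum = 91.0775 mg/L·h
IV tail: 4.80/0.324 = 14.815; AUC_iv,0→∞ = 91.0775 + 14.815 = 105.8925 mg/L·h
Trapezoidal AUC_0→3.25 (oral capsule):
  [0→1]: (0.00+59.79)/2 × 1 = 29.895
  [1→1.25]: (59.79+59.63)/2 × 0.25 = 14.9275
  [1.25→3.25]: (59.63+35.68)/2 × 2 = 95.31
  Sum = 140.1325 mg/L·h
oral capsule tail: 35.68/0.324 = 110.123; AUC_ev,0→∞ = 140.1325 + 110.123 = 250.2555 mg/L·h
F = (AUC_ev/D_ev)/(AUC_iv/D_iv) = (250.2555/250)/(105.8925/100) = 1.001022/1.058925 = 0.9453

F = 0.945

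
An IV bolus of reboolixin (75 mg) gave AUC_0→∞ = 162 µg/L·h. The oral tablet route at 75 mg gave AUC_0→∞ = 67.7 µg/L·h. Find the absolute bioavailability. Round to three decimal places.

F = 0.418

F = (AUC_ev / D_ev) / (AUC_iv / D_iv)
  = (67.7/75) / (162/75)
  = 0.902667 / 2.16 = 0.4179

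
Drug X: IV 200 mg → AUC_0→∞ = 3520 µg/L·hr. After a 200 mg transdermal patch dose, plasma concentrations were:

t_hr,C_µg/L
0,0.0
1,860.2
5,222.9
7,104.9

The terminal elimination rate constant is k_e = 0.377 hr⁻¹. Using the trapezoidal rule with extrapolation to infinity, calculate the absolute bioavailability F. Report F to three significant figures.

Trapezoidal AUC_0→7 (transdermal patch):
  [0→1]: (0.0+860.2)/2 × 1 = 430.1
  [1→5]: (860.2+222.9)/2 × 4 = 2166.2
  [5→7]: (222.9+104.9)/2 × 2 = 327.8
  Sum = 2924.1 µg/L·hr
Tail: C_last/k_e = 104.9/0.377 = 278.249
AUC_0→∞ (transdermal patch) = 2924.1 + 278.249 = 3202.349 µg/L·hr
F = (AUC_ev/D_ev)/(AUC_iv/D_iv) = (3202.349/200)/(3520/200) = 16.011745/17.6 = 0.9098

F = 0.910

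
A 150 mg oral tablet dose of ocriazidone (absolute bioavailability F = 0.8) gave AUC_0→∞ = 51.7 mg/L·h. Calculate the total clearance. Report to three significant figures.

CL = F × Dose / AUC_0→∞
   = 0.8 × 150 / 51.7 = 2.32108 L/h

CL = 2.32 L/h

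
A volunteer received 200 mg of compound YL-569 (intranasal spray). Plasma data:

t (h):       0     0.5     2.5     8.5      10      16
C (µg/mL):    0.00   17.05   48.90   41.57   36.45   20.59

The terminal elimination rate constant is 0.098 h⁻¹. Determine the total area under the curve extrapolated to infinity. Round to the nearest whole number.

Trapezoidal AUC_0→16:
  [0→0.5]: (0.00+17.05)/2 × 0.5 = 4.2625
  [0.5→2.5]: (17.05+48.90)/2 × 2 = 65.95
  [2.5→8.5]: (48.90+41.57)/2 × 6 = 271.41
  [8.5→10]: (41.57+36.45)/2 × 1.5 = 58.515
  [10→16]: (36.45+20.59)/2 × 6 = 171.12
  Sum = 571.2575 µg/mL·h
Extrapolated tail: C_last / k_e = 20.59 / 0.098 = 210.102
AUC_0→∞ = 571.2575 + 210.102 = 781.3595 µg/mL·h

AUC = 781 µg/mL·h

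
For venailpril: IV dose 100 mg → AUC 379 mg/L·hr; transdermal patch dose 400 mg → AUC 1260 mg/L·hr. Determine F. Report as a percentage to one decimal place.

F = (AUC_ev / D_ev) / (AUC_iv / D_iv)
  = (1260/400) / (379/100)
  = 3.15 / 3.79 = 0.8311
  = 83.11%

F = 83.1%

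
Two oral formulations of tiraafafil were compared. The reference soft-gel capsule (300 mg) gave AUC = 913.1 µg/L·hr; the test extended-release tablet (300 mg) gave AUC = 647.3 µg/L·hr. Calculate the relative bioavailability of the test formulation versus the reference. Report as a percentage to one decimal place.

F_rel = 70.9%

F_rel = (AUC_test/D_test) / (AUC_ref/D_ref)
      = (647.3/300) / (913.1/300)
      = 2.15767 / 3.04367 = 0.7089 = 70.89%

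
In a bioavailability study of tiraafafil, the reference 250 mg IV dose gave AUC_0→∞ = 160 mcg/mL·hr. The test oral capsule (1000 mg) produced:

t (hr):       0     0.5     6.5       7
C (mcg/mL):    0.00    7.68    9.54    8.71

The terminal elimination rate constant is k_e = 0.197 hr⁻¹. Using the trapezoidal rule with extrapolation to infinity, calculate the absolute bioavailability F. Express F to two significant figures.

F = 0.16

Trapezoidal AUC_0→7 (oral capsule):
  [0→0.5]: (0.00+7.68)/2 × 0.5 = 1.92
  [0.5→6.5]: (7.68+9.54)/2 × 6 = 51.66
  [6.5→7]: (9.54+8.71)/2 × 0.5 = 4.5625
  Sum = 58.1425 mcg/mL·hr
Tail: C_last/k_e = 8.71/0.197 = 44.213
AUC_0→∞ (oral capsule) = 58.1425 + 44.213 = 102.3555 mcg/mL·hr
F = (AUC_ev/D_ev)/(AUC_iv/D_iv) = (102.3555/1000)/(160/250) = 0.1023555/0.64 = 0.1599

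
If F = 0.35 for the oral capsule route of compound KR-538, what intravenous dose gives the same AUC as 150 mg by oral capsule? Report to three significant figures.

Systemic exposure from an extravascular dose = F × D_ev, so the equivalent IV dose is F × D_ev.
D_iv = F × D_ev = 0.35 × 150 = 52.5 mg

D_iv = 52.5 mg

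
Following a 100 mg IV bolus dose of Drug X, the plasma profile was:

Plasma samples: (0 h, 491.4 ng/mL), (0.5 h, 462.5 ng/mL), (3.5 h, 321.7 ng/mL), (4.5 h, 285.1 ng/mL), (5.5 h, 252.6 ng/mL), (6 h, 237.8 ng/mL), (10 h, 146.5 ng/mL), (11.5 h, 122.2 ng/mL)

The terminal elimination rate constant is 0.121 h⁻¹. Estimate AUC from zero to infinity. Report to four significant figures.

Trapezoidal AUC_0→11.5:
  [0→0.5]: (491.4+462.5)/2 × 0.5 = 238.475
  [0.5→3.5]: (462.5+321.7)/2 × 3 = 1176.3
  [3.5→4.5]: (321.7+285.1)/2 × 1 = 303.4
  [4.5→5.5]: (285.1+252.6)/2 × 1 = 268.85
  [5.5→6]: (252.6+237.8)/2 × 0.5 = 122.6
  [6→10]: (237.8+146.5)/2 × 4 = 768.6
  [10→11.5]: (146.5+122.2)/2 × 1.5 = 201.525
  Sum = 3079.75 ng/mL·h
Extrapolated tail: C_last / k_e = 122.2 / 0.121 = 1009.917
AUC_0→∞ = 3079.75 + 1009.917 = 4089.667 ng/mL·h

AUC = 4090 ng/mL·h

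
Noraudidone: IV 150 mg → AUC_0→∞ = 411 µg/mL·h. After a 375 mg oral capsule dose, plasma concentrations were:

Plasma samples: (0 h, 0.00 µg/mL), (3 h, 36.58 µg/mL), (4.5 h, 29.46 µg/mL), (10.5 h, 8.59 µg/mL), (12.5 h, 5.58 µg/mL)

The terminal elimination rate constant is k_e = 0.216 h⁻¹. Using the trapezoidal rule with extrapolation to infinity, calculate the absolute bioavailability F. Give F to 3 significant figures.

F = 0.252

Trapezoidal AUC_0→12.5 (oral capsule):
  [0→3]: (0.00+36.58)/2 × 3 = 54.87
  [3→4.5]: (36.58+29.46)/2 × 1.5 = 49.53
  [4.5→10.5]: (29.46+8.59)/2 × 6 = 114.15
  [10.5→12.5]: (8.59+5.58)/2 × 2 = 14.17
  Sum = 232.72 µg/mL·h
Tail: C_last/k_e = 5.58/0.216 = 25.833
AUC_0→∞ (oral capsule) = 232.72 + 25.833 = 258.553 µg/mL·h
F = (AUC_ev/D_ev)/(AUC_iv/D_iv) = (258.553/375)/(411/150) = 0.689475/2.74 = 0.2516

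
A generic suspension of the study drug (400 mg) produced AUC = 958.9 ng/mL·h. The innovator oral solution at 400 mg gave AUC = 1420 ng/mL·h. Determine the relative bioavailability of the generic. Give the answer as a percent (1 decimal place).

F_rel = 67.5%

F_rel = (AUC_test/D_test) / (AUC_ref/D_ref)
      = (958.9/400) / (1420/400)
      = 2.39725 / 3.55 = 0.6753 = 67.53%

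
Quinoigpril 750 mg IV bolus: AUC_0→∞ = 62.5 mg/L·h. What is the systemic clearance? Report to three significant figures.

CL = Dose_iv / AUC_0→∞
   = 750 / 62.5 = 12 L/h

CL = 12.0 L/h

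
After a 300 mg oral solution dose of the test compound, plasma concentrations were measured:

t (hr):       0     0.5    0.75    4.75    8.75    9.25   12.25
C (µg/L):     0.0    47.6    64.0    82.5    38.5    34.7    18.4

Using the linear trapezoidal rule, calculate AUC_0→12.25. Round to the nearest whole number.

AUC = 659 µg/L·hr

Trapezoidal AUC_0→12.25:
  [0→0.5]: (0.0+47.6)/2 × 0.5 = 11.9
  [0.5→0.75]: (47.6+64.0)/2 × 0.25 = 13.95
  [0.75→4.75]: (64.0+82.5)/2 × 4 = 293.0
  [4.75→8.75]: (82.5+38.5)/2 × 4 = 242.0
  [8.75→9.25]: (38.5+34.7)/2 × 0.5 = 18.3
  [9.25→12.25]: (34.7+18.4)/2 × 3 = 79.65
  Sum = 658.8 µg/L·hr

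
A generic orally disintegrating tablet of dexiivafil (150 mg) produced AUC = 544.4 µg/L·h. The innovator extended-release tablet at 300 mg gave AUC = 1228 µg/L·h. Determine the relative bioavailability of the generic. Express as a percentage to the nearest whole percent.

F_rel = (AUC_test/D_test) / (AUC_ref/D_ref)
      = (544.4/150) / (1228/300)
      = 3.62933 / 4.09333 = 0.8866 = 88.66%

F_rel = 89%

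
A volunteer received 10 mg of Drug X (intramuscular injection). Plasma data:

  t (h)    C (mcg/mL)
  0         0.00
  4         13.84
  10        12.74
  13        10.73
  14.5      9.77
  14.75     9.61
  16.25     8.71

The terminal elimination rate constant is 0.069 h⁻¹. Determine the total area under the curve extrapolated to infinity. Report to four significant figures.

Trapezoidal AUC_0→16.25:
  [0→4]: (0.00+13.84)/2 × 4 = 27.68
  [4→10]: (13.84+12.74)/2 × 6 = 79.74
  [10→13]: (12.74+10.73)/2 × 3 = 35.205
  [13→14.5]: (10.73+9.77)/2 × 1.5 = 15.375
  [14.5→14.75]: (9.77+9.61)/2 × 0.25 = 2.4225
  [14.75→16.25]: (9.61+8.71)/2 × 1.5 = 13.74
  Sum = 174.1625 mcg/mL·h
Extrapolated tail: C_last / k_e = 8.71 / 0.069 = 126.232
AUC_0→∞ = 174.1625 + 126.232 = 300.3945 mcg/mL·h

AUC = 300.4 mcg/mL·h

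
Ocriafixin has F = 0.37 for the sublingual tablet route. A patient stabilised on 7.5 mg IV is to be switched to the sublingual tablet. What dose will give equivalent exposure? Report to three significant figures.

D_sublingual = 20.3 mg

For equal systemic exposure: F × D_ev = D_iv
D_ev = D_iv / F = 7.5 / 0.37 = 20.2703 mg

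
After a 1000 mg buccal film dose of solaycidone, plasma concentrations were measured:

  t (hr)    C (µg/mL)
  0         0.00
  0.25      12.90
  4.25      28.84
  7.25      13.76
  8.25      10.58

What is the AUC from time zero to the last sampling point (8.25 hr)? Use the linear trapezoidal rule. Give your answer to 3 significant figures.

AUC = 161 µg/mL·hr

Trapezoidal AUC_0→8.25:
  [0→0.25]: (0.00+12.90)/2 × 0.25 = 1.6125
  [0.25→4.25]: (12.90+28.84)/2 × 4 = 83.48
  [4.25→7.25]: (28.84+13.76)/2 × 3 = 63.9
  [7.25→8.25]: (13.76+10.58)/2 × 1 = 12.17
  Sum = 161.1625 µg/mL·hr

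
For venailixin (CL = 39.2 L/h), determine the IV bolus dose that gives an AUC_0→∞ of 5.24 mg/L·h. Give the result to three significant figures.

Dose = 205 mg

Dose_iv = CL × AUC_0→∞
     = 39.2 × 5.24 = 205.408 mg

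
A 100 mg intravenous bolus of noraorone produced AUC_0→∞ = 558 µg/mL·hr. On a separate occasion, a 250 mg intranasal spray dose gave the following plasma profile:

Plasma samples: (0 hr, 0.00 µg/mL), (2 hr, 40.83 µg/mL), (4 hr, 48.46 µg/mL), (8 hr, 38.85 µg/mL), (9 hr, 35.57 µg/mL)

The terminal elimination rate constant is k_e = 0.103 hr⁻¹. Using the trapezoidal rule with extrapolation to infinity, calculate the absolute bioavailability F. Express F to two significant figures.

Trapezoidal AUC_0→9 (intranasal spray):
  [0→2]: (0.00+40.83)/2 × 2 = 40.83
  [2→4]: (40.83+48.46)/2 × 2 = 89.29
  [4→8]: (48.46+38.85)/2 × 4 = 174.62
  [8→9]: (38.85+35.57)/2 × 1 = 37.21
  Sum = 341.95 µg/mL·hr
Tail: C_last/k_e = 35.57/0.103 = 345.340
AUC_0→∞ (intranasal spray) = 341.95 + 345.340 = 687.29 µg/mL·hr
F = (AUC_ev/D_ev)/(AUC_iv/D_iv) = (687.29/250)/(558/100) = 2.74916/5.58 = 0.4927

F = 0.49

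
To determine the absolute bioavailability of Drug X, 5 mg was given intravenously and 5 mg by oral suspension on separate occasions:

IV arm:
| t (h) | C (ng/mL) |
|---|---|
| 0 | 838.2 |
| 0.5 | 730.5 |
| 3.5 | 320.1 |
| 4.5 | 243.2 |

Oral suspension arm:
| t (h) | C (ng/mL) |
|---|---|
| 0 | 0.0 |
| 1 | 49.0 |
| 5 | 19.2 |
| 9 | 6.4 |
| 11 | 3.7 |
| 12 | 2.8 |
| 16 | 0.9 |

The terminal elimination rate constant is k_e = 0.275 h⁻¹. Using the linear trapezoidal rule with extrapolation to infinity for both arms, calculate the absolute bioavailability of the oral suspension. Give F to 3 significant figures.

Trapezoidal AUC_0→4.5 (IV):
  [0→0.5]: (838.2+730.5)/2 × 0.5 = 392.175
  [0.5→3.5]: (730.5+320.1)/2 × 3 = 1575.9
  [3.5→4.5]: (320.1+243.2)/2 × 1 = 281.65
  Sum = 2249.725 ng/mL·h
IV tail: 243.2/0.275 = 884.364; AUC_iv,0→∞ = 2249.725 + 884.364 = 3134.089 ng/mL·h
Trapezoidal AUC_0→16 (oral suspension):
  [0→1]: (0.0+49.0)/2 × 1 = 24.5
  [1→5]: (49.0+19.2)/2 × 4 = 136.4
  [5→9]: (19.2+6.4)/2 × 4 = 51.2
  [9→11]: (6.4+3.7)/2 × 2 = 10.1
  [11→12]: (3.7+2.8)/2 × 1 = 3.25
  [12→16]: (2.8+0.9)/2 × 4 = 7.4
  Sum = 232.85 ng/mL·h
oral suspension tail: 0.9/0.275 = 3.273; AUC_ev,0→∞ = 232.85 + 3.273 = 236.123 ng/mL·h
F = (AUC_ev/D_ev)/(AUC_iv/D_iv) = (236.123/5)/(3134.089/5) = 47.2246/626.8178 = 0.0753

F = 0.0753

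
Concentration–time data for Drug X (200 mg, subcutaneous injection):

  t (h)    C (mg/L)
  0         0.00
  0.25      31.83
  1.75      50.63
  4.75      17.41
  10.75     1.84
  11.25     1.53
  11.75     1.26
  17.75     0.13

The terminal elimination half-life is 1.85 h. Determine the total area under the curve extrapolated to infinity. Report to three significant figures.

Trapezoidal AUC_0→17.75:
  [0→0.25]: (0.00+31.83)/2 × 0.25 = 3.97875
  [0.25→1.75]: (31.83+50.63)/2 × 1.5 = 61.845
  [1.75→4.75]: (50.63+17.41)/2 × 3 = 102.06
  [4.75→10.75]: (17.41+1.84)/2 × 6 = 57.75
  [10.75→11.25]: (1.84+1.53)/2 × 0.5 = 0.8425
  [11.25→11.75]: (1.53+1.26)/2 × 0.5 = 0.6975
  [11.75→17.75]: (1.26+0.13)/2 × 6 = 4.17
  Sum = 231.34375 mg/L·h
k_e = ln2 / t½ = 0.693147 / 1.85 = 0.3747 h^-1
Extrapolated tail: C_last / k_e = 0.13 / 0.3747 = 0.347
AUC_0→∞ = 231.34375 + 0.347 = 231.69075 mg/L·h

AUC = 232 mg/L·h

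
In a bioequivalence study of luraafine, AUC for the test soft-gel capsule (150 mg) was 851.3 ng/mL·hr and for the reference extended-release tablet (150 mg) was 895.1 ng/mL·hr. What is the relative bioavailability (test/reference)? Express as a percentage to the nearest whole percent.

F_rel = (AUC_test/D_test) / (AUC_ref/D_ref)
      = (851.3/150) / (895.1/150)
      = 5.67533 / 5.96733 = 0.9511 = 95.11%

F_rel = 95%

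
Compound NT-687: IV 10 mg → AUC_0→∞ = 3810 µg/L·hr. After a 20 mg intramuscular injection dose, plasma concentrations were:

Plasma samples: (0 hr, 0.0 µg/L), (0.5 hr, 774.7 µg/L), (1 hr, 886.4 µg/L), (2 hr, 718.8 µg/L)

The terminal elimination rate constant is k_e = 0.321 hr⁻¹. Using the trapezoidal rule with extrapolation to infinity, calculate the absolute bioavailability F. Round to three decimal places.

F = 0.479

Trapezoidal AUC_0→2 (intramuscular injection):
  [0→0.5]: (0.0+774.7)/2 × 0.5 = 193.675
  [0.5→1]: (774.7+886.4)/2 × 0.5 = 415.275
  [1→2]: (886.4+718.8)/2 × 1 = 802.6
  Sum = 1411.55 µg/L·hr
Tail: C_last/k_e = 718.8/0.321 = 2239.252
AUC_0→∞ (intramuscular injection) = 1411.55 + 2239.252 = 3650.802 µg/L·hr
F = (AUC_ev/D_ev)/(AUC_iv/D_iv) = (3650.802/20)/(3810/10) = 182.5401/381 = 0.4791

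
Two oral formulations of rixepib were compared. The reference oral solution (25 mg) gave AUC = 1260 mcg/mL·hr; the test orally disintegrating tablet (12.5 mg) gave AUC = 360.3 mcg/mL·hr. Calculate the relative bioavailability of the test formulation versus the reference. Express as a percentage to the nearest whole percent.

F_rel = 57%

F_rel = (AUC_test/D_test) / (AUC_ref/D_ref)
      = (360.3/12.5) / (1260/25)
      = 28.824 / 50.4 = 0.5719 = 57.19%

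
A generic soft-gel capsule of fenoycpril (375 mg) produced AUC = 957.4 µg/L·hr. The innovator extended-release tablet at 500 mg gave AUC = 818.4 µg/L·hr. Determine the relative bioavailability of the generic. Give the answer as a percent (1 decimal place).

F_rel = 156.0%

F_rel = (AUC_test/D_test) / (AUC_ref/D_ref)
      = (957.4/375) / (818.4/500)
      = 2.55307 / 1.6368 = 1.5598 = 155.98%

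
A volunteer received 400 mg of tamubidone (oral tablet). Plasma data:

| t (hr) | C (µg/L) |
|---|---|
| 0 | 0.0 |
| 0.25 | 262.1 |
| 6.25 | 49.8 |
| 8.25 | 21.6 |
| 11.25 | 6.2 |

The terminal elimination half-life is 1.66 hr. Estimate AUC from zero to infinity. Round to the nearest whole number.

Trapezoidal AUC_0→11.25:
  [0→0.25]: (0.0+262.1)/2 × 0.25 = 32.7625
  [0.25→6.25]: (262.1+49.8)/2 × 6 = 935.7
  [6.25→8.25]: (49.8+21.6)/2 × 2 = 71.4
  [8.25→11.25]: (21.6+6.2)/2 × 3 = 41.7
  Sum = 1081.5625 µg/L·hr
k_e = ln2 / t½ = 0.693147 / 1.66 = 0.4176 hr^-1
Extrapolated tail: C_last / k_e = 6.2 / 0.4176 = 14.847
AUC_0→∞ = 1081.5625 + 14.847 = 1096.4095 µg/L·hr

AUC = 1096 µg/L·hr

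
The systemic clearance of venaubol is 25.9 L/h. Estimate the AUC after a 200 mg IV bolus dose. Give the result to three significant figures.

AUC_0→∞ = Dose_iv / CL
        = 200 / 25.9 = 7.72201 mg/L·h

AUC = 7.72 mg/L·h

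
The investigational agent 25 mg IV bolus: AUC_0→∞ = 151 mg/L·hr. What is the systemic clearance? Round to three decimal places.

CL = 0.166 L/hr

CL = Dose_iv / AUC_0→∞
   = 25 / 151 = 0.165563 L/hr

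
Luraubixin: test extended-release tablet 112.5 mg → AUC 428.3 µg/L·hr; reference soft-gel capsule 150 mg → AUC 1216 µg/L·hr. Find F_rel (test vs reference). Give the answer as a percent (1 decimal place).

F_rel = 47.0%

F_rel = (AUC_test/D_test) / (AUC_ref/D_ref)
      = (428.3/112.5) / (1216/150)
      = 3.80711 / 8.10667 = 0.4696 = 46.96%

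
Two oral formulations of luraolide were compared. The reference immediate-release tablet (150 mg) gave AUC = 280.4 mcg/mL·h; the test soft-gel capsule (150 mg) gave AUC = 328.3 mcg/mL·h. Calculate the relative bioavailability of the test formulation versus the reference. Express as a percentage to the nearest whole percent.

F_rel = (AUC_test/D_test) / (AUC_ref/D_ref)
      = (328.3/150) / (280.4/150)
      = 2.18867 / 1.86933 = 1.1708 = 117.08%

F_rel = 117%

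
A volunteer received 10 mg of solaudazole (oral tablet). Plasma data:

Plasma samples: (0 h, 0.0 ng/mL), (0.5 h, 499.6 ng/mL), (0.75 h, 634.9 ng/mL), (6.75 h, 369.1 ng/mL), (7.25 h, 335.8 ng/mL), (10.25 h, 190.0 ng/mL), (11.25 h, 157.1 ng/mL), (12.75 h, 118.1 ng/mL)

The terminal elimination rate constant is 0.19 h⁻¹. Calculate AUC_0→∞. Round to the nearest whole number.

Trapezoidal AUC_0→12.75:
  [0→0.5]: (0.0+499.6)/2 × 0.5 = 124.9
  [0.5→0.75]: (499.6+634.9)/2 × 0.25 = 141.8125
  [0.75→6.75]: (634.9+369.1)/2 × 6 = 3012.0
  [6.75→7.25]: (369.1+335.8)/2 × 0.5 = 176.225
  [7.25→10.25]: (335.8+190.0)/2 × 3 = 788.7
  [10.25→11.25]: (190.0+157.1)/2 × 1 = 173.55
  [11.25→12.75]: (157.1+118.1)/2 × 1.5 = 206.4
  Sum = 4623.5875 ng/mL·h
Extrapolated tail: C_last / k_e = 118.1 / 0.19 = 621.579
AUC_0→∞ = 4623.5875 + 621.579 = 5245.1665 ng/mL·h

AUC = 5245 ng/mL·h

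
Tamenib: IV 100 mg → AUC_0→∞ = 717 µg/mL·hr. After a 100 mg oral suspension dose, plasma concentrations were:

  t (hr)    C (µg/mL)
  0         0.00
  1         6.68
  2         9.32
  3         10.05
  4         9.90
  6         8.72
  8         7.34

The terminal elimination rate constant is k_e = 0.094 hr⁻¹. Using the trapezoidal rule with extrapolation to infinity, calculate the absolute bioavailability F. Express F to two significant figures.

F = 0.20

Trapezoidal AUC_0→8 (oral suspension):
  [0→1]: (0.00+6.68)/2 × 1 = 3.34
  [1→2]: (6.68+9.32)/2 × 1 = 8.0
  [2→3]: (9.32+10.05)/2 × 1 = 9.685
  [3→4]: (10.05+9.90)/2 × 1 = 9.975
  [4→6]: (9.90+8.72)/2 × 2 = 18.62
  [6→8]: (8.72+7.34)/2 × 2 = 16.06
  Sum = 65.68 µg/mL·hr
Tail: C_last/k_e = 7.34/0.094 = 78.085
AUC_0→∞ (oral suspension) = 65.68 + 78.085 = 143.765 µg/mL·hr
F = (AUC_ev/D_ev)/(AUC_iv/D_iv) = (143.765/100)/(717/100) = 1.43765/7.17 = 0.2005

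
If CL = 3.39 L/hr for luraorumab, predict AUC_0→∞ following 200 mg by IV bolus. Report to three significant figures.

AUC_0→∞ = Dose_iv / CL
        = 200 / 3.39 = 58.9971 mg/L·hr

AUC = 59.0 mg/L·hr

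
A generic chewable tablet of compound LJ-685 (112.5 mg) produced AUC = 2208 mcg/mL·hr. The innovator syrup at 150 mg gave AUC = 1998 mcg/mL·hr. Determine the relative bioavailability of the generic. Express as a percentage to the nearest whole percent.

F_rel = (AUC_test/D_test) / (AUC_ref/D_ref)
      = (2208/112.5) / (1998/150)
      = 19.6267 / 13.32 = 1.4735 = 147.35%

F_rel = 147%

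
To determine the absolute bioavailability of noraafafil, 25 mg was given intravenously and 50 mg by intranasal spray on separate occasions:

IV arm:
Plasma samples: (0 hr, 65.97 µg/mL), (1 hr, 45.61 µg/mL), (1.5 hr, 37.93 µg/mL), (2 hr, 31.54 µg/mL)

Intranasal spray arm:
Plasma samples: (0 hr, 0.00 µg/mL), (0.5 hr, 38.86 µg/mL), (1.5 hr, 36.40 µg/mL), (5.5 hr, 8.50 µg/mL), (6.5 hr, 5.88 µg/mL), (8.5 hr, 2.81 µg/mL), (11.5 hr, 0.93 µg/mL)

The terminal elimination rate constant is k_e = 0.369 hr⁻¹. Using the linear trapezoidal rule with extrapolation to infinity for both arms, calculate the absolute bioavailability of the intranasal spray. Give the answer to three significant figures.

F = 0.449

Trapezoidal AUC_0→2 (IV):
  [0→1]: (65.97+45.61)/2 × 1 = 55.79
  [1→1.5]: (45.61+37.93)/2 × 0.5 = 20.885
  [1.5→2]: (37.93+31.54)/2 × 0.5 = 17.3675
  Sum = 94.0425 µg/mL·hr
IV tail: 31.54/0.369 = 85.474; AUC_iv,0→∞ = 94.0425 + 85.474 = 179.5165 µg/mL·hr
Trapezoidal AUC_0→11.5 (intranasal spray):
  [0→0.5]: (0.00+38.86)/2 × 0.5 = 9.715
  [0.5→1.5]: (38.86+36.40)/2 × 1 = 37.63
  [1.5→5.5]: (36.40+8.50)/2 × 4 = 89.8
  [5.5→6.5]: (8.50+5.88)/2 × 1 = 7.19
  [6.5→8.5]: (5.88+2.81)/2 × 2 = 8.69
  [8.5→11.5]: (2.81+0.93)/2 × 3 = 5.61
  Sum = 158.635 µg/mL·hr
intranasal spray tail: 0.93/0.369 = 2.520; AUC_ev,0→∞ = 158.635 + 2.520 = 161.155 µg/mL·hr
F = (AUC_ev/D_ev)/(AUC_iv/D_iv) = (161.155/50)/(179.5165/25) = 3.2231/7.18066 = 0.4489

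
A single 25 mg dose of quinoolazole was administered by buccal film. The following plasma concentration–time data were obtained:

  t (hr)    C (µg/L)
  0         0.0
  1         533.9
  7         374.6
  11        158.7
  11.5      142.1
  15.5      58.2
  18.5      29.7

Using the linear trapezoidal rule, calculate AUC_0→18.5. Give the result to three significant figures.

Trapezoidal AUC_0→18.5:
  [0→1]: (0.0+533.9)/2 × 1 = 266.95
  [1→7]: (533.9+374.6)/2 × 6 = 2725.5
  [7→11]: (374.6+158.7)/2 × 4 = 1066.6
  [11→11.5]: (158.7+142.1)/2 × 0.5 = 75.2
  [11.5→15.5]: (142.1+58.2)/2 × 4 = 400.6
  [15.5→18.5]: (58.2+29.7)/2 × 3 = 131.85
  Sum = 4666.7 µg/L·hr

AUC = 4670 µg/L·hr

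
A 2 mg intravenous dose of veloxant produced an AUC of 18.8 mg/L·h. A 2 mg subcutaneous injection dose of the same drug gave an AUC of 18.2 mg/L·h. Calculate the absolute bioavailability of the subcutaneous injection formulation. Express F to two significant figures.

F = (AUC_ev / D_ev) / (AUC_iv / D_iv)
  = (18.2/2) / (18.8/2)
  = 9.1 / 9.4 = 0.9681

F = 0.97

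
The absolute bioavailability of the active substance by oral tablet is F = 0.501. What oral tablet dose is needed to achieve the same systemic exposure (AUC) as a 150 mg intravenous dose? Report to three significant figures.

D_oral = 299 mg

For equal systemic exposure: F × D_ev = D_iv
D_ev = D_iv / F = 150 / 0.501 = 299.401 mg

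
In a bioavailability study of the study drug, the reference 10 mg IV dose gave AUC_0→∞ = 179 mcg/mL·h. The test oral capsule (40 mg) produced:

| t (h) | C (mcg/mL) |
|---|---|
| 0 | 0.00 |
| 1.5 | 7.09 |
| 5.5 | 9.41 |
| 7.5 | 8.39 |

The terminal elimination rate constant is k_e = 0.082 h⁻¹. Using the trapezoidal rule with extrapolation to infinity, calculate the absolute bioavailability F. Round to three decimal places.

Trapezoidal AUC_0→7.5 (oral capsule):
  [0→1.5]: (0.00+7.09)/2 × 1.5 = 5.3175
  [1.5→5.5]: (7.09+9.41)/2 × 4 = 33.0
  [5.5→7.5]: (9.41+8.39)/2 × 2 = 17.8
  Sum = 56.1175 mcg/mL·h
Tail: C_last/k_e = 8.39/0.082 = 102.317
AUC_0→∞ (oral capsule) = 56.1175 + 102.317 = 158.4345 mcg/mL·h
F = (AUC_ev/D_ev)/(AUC_iv/D_iv) = (158.4345/40)/(179/10) = 3.9608625/17.9 = 0.2213

F = 0.221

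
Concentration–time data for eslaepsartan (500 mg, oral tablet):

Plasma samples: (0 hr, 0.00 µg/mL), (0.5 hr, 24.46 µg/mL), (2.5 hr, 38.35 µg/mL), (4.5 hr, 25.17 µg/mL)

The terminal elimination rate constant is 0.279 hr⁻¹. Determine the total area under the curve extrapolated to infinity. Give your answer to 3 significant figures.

Trapezoidal AUC_0→4.5:
  [0→0.5]: (0.00+24.46)/2 × 0.5 = 6.115
  [0.5→2.5]: (24.46+38.35)/2 × 2 = 62.81
  [2.5→4.5]: (38.35+25.17)/2 × 2 = 63.52
  Sum = 132.445 µg/mL·hr
Extrapolated tail: C_last / k_e = 25.17 / 0.279 = 90.215
AUC_0→∞ = 132.445 + 90.215 = 222.66 µg/mL·hr

AUC = 223 µg/mL·hr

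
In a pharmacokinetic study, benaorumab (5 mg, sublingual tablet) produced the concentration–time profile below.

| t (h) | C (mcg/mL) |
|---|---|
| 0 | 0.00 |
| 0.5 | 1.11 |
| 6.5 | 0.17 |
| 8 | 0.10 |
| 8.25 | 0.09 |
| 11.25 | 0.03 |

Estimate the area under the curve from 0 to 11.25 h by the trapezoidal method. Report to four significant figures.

Trapezoidal AUC_0→11.25:
  [0→0.5]: (0.00+1.11)/2 × 0.5 = 0.2775
  [0.5→6.5]: (1.11+0.17)/2 × 6 = 3.84
  [6.5→8]: (0.17+0.10)/2 × 1.5 = 0.2025
  [8→8.25]: (0.10+0.09)/2 × 0.25 = 0.02375
  [8.25→11.25]: (0.09+0.03)/2 × 3 = 0.18
  Sum = 4.52375 mcg/mL·h

AUC = 4.524 mcg/mL·h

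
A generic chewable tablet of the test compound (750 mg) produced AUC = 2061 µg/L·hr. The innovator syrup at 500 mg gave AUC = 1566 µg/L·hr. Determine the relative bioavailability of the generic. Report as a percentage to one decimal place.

F_rel = (AUC_test/D_test) / (AUC_ref/D_ref)
      = (2061/750) / (1566/500)
      = 2.748 / 3.132 = 0.8774 = 87.74%

F_rel = 87.7%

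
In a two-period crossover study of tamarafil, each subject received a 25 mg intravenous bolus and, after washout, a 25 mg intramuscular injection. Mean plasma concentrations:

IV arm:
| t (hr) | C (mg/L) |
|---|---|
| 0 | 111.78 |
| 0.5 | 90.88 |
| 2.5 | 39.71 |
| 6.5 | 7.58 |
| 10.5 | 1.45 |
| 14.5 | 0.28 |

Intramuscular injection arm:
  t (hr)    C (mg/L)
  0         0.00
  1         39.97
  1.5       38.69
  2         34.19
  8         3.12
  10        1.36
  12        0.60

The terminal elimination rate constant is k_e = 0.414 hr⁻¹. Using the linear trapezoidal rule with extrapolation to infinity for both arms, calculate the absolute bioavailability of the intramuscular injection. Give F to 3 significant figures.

F = 0.596

Trapezoidal AUC_0→14.5 (IV):
  [0→0.5]: (111.78+90.88)/2 × 0.5 = 50.665
  [0.5→2.5]: (90.88+39.71)/2 × 2 = 130.59
  [2.5→6.5]: (39.71+7.58)/2 × 4 = 94.58
  [6.5→10.5]: (7.58+1.45)/2 × 4 = 18.06
  [10.5→14.5]: (1.45+0.28)/2 × 4 = 3.46
  Sum = 297.355 mg/L·hr
IV tail: 0.28/0.414 = 0.676; AUC_iv,0→∞ = 297.355 + 0.676 = 298.031 mg/L·hr
Trapezoidal AUC_0→12 (intramuscular injection):
  [0→1]: (0.00+39.97)/2 × 1 = 19.985
  [1→1.5]: (39.97+38.69)/2 × 0.5 = 19.665
  [1.5→2]: (38.69+34.19)/2 × 0.5 = 18.22
  [2→8]: (34.19+3.12)/2 × 6 = 111.93
  [8→10]: (3.12+1.36)/2 × 2 = 4.48
  [10→12]: (1.36+0.60)/2 × 2 = 1.96
  Sum = 176.24 mg/L·hr
intramuscular injection tail: 0.60/0.414 = 1.449; AUC_ev,0→∞ = 176.24 + 1.449 = 177.689 mg/L·hr
F = (AUC_ev/D_ev)/(AUC_iv/D_iv) = (177.689/25)/(298.031/25) = 7.10756/11.92124 = 0.5962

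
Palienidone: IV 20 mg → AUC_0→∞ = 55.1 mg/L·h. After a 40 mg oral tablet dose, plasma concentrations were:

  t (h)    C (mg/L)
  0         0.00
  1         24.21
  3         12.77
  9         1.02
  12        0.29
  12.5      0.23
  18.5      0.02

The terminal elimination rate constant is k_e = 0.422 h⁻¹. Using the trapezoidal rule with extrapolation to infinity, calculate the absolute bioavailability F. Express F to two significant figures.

F = 0.85

Trapezoidal AUC_0→18.5 (oral tablet):
  [0→1]: (0.00+24.21)/2 × 1 = 12.105
  [1→3]: (24.21+12.77)/2 × 2 = 36.98
  [3→9]: (12.77+1.02)/2 × 6 = 41.37
  [9→12]: (1.02+0.29)/2 × 3 = 1.965
  [12→12.5]: (0.29+0.23)/2 × 0.5 = 0.13
  [12.5→18.5]: (0.23+0.02)/2 × 6 = 0.75
  Sum = 93.3 mg/L·h
Tail: C_last/k_e = 0.02/0.422 = 0.047
AUC_0→∞ (oral tablet) = 93.3 + 0.047 = 93.347 mg/L·h
F = (AUC_ev/D_ev)/(AUC_iv/D_iv) = (93.347/40)/(55.1/20) = 2.333675/2.755 = 0.8471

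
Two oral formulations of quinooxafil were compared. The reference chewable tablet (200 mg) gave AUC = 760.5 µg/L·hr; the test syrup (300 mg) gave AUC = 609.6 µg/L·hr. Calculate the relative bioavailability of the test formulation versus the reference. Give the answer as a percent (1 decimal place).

F_rel = (AUC_test/D_test) / (AUC_ref/D_ref)
      = (609.6/300) / (760.5/200)
      = 2.032 / 3.8025 = 0.5344 = 53.44%

F_rel = 53.4%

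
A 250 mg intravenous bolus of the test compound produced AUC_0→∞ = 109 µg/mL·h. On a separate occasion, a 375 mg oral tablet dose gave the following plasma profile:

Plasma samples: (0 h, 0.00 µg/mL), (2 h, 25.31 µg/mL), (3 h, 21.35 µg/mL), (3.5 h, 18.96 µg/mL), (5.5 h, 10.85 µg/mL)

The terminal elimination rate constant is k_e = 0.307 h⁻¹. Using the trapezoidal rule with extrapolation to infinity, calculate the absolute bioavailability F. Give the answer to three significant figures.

F = 0.758

Trapezoidal AUC_0→5.5 (oral tablet):
  [0→2]: (0.00+25.31)/2 × 2 = 25.31
  [2→3]: (25.31+21.35)/2 × 1 = 23.33
  [3→3.5]: (21.35+18.96)/2 × 0.5 = 10.0775
  [3.5→5.5]: (18.96+10.85)/2 × 2 = 29.81
  Sum = 88.5275 µg/mL·h
Tail: C_last/k_e = 10.85/0.307 = 35.342
AUC_0→∞ (oral tablet) = 88.5275 + 35.342 = 123.8695 µg/mL·h
F = (AUC_ev/D_ev)/(AUC_iv/D_iv) = (123.8695/375)/(109/250) = 0.330319/0.436 = 0.7576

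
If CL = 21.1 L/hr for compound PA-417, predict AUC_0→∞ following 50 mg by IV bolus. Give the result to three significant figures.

AUC = 2.37 mg/L·hr

AUC_0→∞ = Dose_iv / CL
        = 50 / 21.1 = 2.36967 mg/L·hr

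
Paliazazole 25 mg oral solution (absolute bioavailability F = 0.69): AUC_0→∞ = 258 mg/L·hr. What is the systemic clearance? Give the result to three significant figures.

CL = 0.0669 L/hr

CL = F × Dose / AUC_0→∞
   = 0.69 × 25 / 258 = 0.0668605 L/hr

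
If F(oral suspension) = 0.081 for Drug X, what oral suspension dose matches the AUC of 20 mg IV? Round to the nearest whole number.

For equal systemic exposure: F × D_ev = D_iv
D_ev = D_iv / F = 20 / 0.081 = 246.914 mg

D_oral = 247 mg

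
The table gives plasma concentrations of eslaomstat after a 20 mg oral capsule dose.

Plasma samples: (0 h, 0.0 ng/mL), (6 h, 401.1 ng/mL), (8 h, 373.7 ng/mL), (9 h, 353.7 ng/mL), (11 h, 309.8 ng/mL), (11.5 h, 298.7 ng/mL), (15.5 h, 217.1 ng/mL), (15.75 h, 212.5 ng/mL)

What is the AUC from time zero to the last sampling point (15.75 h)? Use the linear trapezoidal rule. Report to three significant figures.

AUC = 4240 ng/mL·h

Trapezoidal AUC_0→15.75:
  [0→6]: (0.0+401.1)/2 × 6 = 1203.3
  [6→8]: (401.1+373.7)/2 × 2 = 774.8
  [8→9]: (373.7+353.7)/2 × 1 = 363.7
  [9→11]: (353.7+309.8)/2 × 2 = 663.5
  [11→11.5]: (309.8+298.7)/2 × 0.5 = 152.125
  [11.5→15.5]: (298.7+217.1)/2 × 4 = 1031.6
  [15.5→15.75]: (217.1+212.5)/2 × 0.25 = 53.7
  Sum = 4242.725 ng/mL·h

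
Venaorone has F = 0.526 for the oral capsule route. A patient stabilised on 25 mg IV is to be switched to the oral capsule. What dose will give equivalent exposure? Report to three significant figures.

D_oral = 47.5 mg

For equal systemic exposure: F × D_ev = D_iv
D_ev = D_iv / F = 25 / 0.526 = 47.5285 mg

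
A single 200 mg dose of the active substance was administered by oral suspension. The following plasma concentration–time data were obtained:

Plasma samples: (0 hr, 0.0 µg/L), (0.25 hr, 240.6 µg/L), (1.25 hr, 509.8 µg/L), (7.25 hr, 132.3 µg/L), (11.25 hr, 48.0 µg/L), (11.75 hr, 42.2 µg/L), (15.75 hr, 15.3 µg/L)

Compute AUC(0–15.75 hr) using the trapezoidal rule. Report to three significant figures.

AUC = 2830 µg/L·hr

Trapezoidal AUC_0→15.75:
  [0→0.25]: (0.0+240.6)/2 × 0.25 = 30.075
  [0.25→1.25]: (240.6+509.8)/2 × 1 = 375.2
  [1.25→7.25]: (509.8+132.3)/2 × 6 = 1926.3
  [7.25→11.25]: (132.3+48.0)/2 × 4 = 360.6
  [11.25→11.75]: (48.0+42.2)/2 × 0.5 = 22.55
  [11.75→15.75]: (42.2+15.3)/2 × 4 = 115.0
  Sum = 2829.725 µg/L·hr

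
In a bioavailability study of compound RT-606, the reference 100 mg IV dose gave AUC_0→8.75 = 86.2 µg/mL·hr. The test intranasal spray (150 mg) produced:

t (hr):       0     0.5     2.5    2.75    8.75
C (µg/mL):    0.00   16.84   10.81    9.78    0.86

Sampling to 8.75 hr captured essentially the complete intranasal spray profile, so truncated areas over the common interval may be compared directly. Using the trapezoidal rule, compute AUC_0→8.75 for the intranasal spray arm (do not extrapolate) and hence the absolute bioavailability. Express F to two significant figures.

Trapezoidal AUC_0→8.75 (intranasal spray):
  [0→0.5]: (0.00+16.84)/2 × 0.5 = 4.21
  [0.5→2.5]: (16.84+10.81)/2 × 2 = 27.65
  [2.5→2.75]: (10.81+9.78)/2 × 0.25 = 2.57375
  [2.75→8.75]: (9.78+0.86)/2 × 6 = 31.92
  Sum = 66.35375 µg/mL·hr
F = (AUC_ev/D_ev)/(AUC_iv/D_iv) = (66.35375/150)/(86.2/100) = 0.442358/0.862 = 0.5132

F = 0.51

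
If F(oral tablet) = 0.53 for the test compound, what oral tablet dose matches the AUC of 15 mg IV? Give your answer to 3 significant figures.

D_oral = 28.3 mg

For equal systemic exposure: F × D_ev = D_iv
D_ev = D_iv / F = 15 / 0.53 = 28.3019 mg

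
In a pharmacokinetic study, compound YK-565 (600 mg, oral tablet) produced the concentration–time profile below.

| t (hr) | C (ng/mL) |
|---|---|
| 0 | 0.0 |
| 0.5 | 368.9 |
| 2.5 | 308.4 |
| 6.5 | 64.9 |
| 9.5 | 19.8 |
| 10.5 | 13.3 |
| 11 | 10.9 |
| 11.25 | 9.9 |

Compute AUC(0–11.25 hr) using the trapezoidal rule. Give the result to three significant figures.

Trapezoidal AUC_0→11.25:
  [0→0.5]: (0.0+368.9)/2 × 0.5 = 92.225
  [0.5→2.5]: (368.9+308.4)/2 × 2 = 677.3
  [2.5→6.5]: (308.4+64.9)/2 × 4 = 746.6
  [6.5→9.5]: (64.9+19.8)/2 × 3 = 127.05
  [9.5→10.5]: (19.8+13.3)/2 × 1 = 16.55
  [10.5→11]: (13.3+10.9)/2 × 0.5 = 6.05
  [11→11.25]: (10.9+9.9)/2 × 0.25 = 2.6
  Sum = 1668.375 ng/mL·hr

AUC = 1670 ng/mL·hr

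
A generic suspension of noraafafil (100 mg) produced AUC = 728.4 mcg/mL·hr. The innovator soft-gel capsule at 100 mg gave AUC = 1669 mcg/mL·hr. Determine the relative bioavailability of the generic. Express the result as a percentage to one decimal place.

F_rel = (AUC_test/D_test) / (AUC_ref/D_ref)
      = (728.4/100) / (1669/100)
      = 7.284 / 16.69 = 0.4364 = 43.64%

F_rel = 43.6%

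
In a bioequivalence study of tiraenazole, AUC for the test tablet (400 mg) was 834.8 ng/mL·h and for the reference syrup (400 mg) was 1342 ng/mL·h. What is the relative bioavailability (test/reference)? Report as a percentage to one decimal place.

F_rel = (AUC_test/D_test) / (AUC_ref/D_ref)
      = (834.8/400) / (1342/400)
      = 2.087 / 3.355 = 0.6221 = 62.21%

F_rel = 62.2%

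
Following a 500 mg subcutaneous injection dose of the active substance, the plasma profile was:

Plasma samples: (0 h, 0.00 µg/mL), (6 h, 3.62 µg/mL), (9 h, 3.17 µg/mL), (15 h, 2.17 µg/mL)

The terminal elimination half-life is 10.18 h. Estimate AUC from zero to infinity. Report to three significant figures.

Trapezoidal AUC_0→15:
  [0→6]: (0.00+3.62)/2 × 6 = 10.86
  [6→9]: (3.62+3.17)/2 × 3 = 10.185
  [9→15]: (3.17+2.17)/2 × 6 = 16.02
  Sum = 37.065 µg/mL·h
k_e = ln2 / t½ = 0.693147 / 10.18 = 0.0681 h^-1
Extrapolated tail: C_last / k_e = 2.17 / 0.0681 = 31.865
AUC_0→∞ = 37.065 + 31.865 = 68.93 µg/mL·h

AUC = 68.9 µg/mL·h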